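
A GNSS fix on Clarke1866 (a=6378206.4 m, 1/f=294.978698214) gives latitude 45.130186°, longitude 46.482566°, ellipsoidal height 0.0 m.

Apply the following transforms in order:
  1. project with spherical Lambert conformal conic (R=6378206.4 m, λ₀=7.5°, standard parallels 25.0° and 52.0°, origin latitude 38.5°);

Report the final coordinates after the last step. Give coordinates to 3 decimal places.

E=2904225.360 m, N=1349481.104 m

start: φ=45.130186°, λ=46.482566°, h=0.000 m
→ lcc (R=6378206.4, λ₀=7.5°): E=2904225.3601, N=1349481.1039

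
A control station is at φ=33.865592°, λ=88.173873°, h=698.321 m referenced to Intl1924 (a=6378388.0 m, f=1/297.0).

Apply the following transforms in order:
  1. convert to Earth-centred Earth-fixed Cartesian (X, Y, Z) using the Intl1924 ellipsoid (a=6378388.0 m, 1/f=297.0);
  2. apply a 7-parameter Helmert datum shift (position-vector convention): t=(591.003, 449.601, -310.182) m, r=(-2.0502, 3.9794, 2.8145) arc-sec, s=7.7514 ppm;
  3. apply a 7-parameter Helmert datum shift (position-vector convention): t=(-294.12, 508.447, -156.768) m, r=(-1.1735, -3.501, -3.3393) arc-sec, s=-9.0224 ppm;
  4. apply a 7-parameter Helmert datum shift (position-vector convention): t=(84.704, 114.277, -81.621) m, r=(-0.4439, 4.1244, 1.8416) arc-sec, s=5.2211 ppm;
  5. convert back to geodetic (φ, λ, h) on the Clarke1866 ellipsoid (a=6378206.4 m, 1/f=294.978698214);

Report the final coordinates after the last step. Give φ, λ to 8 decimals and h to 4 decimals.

φ=33.85620029°, λ=88.16965765°, h=1544.5712 m

start: φ=33.865592°, λ=88.173873°, h=698.321 m
→ ECEF (a=6378388.000, f=1/297.0): X=168968.8649, Y=5299699.5747, Z=3534520.0428
→ Helmert 7p (PV): X=169557.0531, Y=5300227.6936, Z=3534181.3208
→ Helmert 7p (PV): X=169287.2237, Y=5300705.6816, Z=3533965.3896
→ Helmert 7p (PV): X=169396.1492, Y=5300856.7510, Z=3533887.4272
→ geod (Bowring, a=6378206.400): φ=33.85620029°, λ=88.16965765°, h=1544.5712 m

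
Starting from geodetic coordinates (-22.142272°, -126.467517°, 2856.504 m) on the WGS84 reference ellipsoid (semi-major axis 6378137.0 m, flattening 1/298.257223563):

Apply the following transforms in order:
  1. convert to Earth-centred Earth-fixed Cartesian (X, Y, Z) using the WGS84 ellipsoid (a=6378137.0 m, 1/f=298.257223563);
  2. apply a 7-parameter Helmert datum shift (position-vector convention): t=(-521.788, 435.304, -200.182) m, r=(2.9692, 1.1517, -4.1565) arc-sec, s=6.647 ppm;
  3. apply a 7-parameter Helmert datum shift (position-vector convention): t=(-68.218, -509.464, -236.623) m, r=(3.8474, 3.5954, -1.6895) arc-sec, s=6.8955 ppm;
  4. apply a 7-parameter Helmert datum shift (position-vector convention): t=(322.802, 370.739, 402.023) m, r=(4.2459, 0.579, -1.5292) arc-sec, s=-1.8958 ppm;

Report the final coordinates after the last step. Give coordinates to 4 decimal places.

X=-3515157.4245 m, Y=-4754873.8898 m, Z=-2390315.8885 m

start: φ=-22.142272°, λ=-126.467517°, h=2856.504 m
→ ECEF (a=6378137.000, f=1/298.257223563): X=-3514617.5320, Y=-4755368.9716, Z=-2390089.0036
→ Helmert 7p (PV): X=-3515271.8545, Y=-4754860.0463, Z=-2390353.9026
→ Helmert 7p (PV): X=-3515444.9256, Y=-4755328.9170, Z=-2390634.4249
→ Helmert 7p (PV): X=-3515157.4245, Y=-4754873.8898, Z=-2390315.8885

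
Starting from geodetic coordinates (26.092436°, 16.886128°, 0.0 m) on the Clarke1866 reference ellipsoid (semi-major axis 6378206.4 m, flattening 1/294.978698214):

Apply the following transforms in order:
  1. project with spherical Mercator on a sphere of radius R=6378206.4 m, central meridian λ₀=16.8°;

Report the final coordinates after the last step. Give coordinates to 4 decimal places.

E=9587.8294 m, N=3010566.8068 m

start: φ=26.092436°, λ=16.886128°, h=0.000 m
→ merc (R=6378206.4, λ₀=16.8°): E=9587.8294, N=3010566.8068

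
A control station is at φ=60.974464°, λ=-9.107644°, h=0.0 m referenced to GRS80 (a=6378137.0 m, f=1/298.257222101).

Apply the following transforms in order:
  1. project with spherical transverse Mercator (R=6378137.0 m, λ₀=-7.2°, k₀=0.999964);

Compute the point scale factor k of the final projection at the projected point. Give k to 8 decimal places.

start: φ=60.974464°, λ=-9.107644°, h=0.000 m
→ into tm (λ₀=-7.2°): φ=60.97446400°, λ−λ₀=-1.90764400°
scale k = 1.00009446

1.00009446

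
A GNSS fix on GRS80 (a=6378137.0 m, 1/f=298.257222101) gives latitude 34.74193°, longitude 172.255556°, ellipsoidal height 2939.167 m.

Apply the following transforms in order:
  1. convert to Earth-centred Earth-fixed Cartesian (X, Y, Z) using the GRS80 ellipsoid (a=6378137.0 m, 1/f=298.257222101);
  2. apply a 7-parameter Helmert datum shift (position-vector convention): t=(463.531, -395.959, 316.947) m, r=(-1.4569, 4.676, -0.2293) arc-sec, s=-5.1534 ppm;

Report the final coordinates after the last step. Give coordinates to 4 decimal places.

start: φ=34.741930°, λ=172.255556°, h=2939.167 m
→ ECEF (a=6378137.000, f=1/298.257222101): X=-5201332.3447, Y=707356.5542, Z=3616052.8024
→ Helmert 7p (PV): X=-5200759.2477, Y=706988.2730, Z=3616464.0312

X=-5200759.2477 m, Y=706988.2730 m, Z=3616464.0312 m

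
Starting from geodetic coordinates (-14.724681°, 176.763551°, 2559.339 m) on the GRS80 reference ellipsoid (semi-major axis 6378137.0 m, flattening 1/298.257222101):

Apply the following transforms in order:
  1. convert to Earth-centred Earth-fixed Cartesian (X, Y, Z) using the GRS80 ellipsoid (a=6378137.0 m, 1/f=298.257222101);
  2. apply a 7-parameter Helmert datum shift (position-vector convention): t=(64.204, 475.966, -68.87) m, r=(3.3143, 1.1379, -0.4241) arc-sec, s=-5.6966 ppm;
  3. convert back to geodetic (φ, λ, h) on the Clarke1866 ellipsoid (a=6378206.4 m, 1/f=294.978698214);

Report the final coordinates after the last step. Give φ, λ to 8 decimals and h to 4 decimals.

φ=-14.72605276°, λ=176.75875312°, h=2450.3734 m

start: φ=-14.724681°, λ=176.763551°, h=2559.339 m
→ ECEF (a=6378137.000, f=1/298.257222101): X=-6162633.3470, Y=348477.4796, Z=-1611306.5188
→ Helmert 7p (PV): X=-6162542.2095, Y=348990.0220, Z=-1611326.6133
→ geod (Bowring, a=6378206.400): φ=-14.72605276°, λ=176.75875312°, h=2450.3734 m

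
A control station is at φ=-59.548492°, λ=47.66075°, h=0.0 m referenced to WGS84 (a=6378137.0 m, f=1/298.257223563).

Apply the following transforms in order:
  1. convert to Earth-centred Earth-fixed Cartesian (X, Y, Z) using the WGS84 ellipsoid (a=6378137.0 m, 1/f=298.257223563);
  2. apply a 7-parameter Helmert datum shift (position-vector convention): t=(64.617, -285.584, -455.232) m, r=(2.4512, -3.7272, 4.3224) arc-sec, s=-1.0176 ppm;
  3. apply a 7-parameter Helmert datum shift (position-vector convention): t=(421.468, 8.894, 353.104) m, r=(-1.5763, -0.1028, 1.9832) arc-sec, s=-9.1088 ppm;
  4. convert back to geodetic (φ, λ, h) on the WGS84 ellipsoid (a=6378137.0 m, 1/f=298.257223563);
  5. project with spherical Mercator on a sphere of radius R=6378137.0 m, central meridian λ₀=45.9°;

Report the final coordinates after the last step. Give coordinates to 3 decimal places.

E=195009.740 m, N=-8299590.756 m

start: φ=-59.548492°, λ=47.660750°, h=0.000 m
→ ECEF (a=6378137.000, f=1/298.257223563): X=2182584.0108, Y=2395330.0206, Z=-5475154.8530
→ Helmert 7p (PV): X=2182695.1471, Y=2395152.8018, Z=-5475536.6088
→ Helmert 7p (PV): X=2183076.4336, Y=2395119.0205, Z=-5475150.8452
→ geod (Bowring, a=6378137.000): φ=-59.54711397°, λ=47.65180230°, h=85.6088 m
→ merc (R=6378137.0, λ₀=45.9°): E=195009.7399, N=-8299590.7558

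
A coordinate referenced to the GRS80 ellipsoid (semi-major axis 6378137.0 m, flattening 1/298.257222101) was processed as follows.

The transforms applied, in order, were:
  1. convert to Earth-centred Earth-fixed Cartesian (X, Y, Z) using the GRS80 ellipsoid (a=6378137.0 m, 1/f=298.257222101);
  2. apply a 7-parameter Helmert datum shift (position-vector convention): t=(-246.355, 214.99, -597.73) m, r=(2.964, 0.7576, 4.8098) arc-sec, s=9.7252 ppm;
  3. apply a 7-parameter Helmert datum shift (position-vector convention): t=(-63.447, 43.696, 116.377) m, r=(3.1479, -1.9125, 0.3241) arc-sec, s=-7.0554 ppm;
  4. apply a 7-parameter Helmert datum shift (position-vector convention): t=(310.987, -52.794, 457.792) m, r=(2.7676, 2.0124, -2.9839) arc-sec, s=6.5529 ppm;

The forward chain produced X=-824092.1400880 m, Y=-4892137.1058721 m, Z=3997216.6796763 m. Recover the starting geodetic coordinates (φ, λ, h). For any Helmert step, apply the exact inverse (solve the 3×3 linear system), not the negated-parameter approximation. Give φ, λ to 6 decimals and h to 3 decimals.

start: X=-824092.1401, Y=-4892137.1059, Z=3997216.6797 m
→ Helmert⁻¹: X=-824365.9496, Y=-4892010.5526, Z=3996790.2942
→ Helmert⁻¹: X=-824278.9467, Y=-4892026.4723, Z=3996784.4177
→ Helmert⁻¹: X=-824153.3374, Y=-4892117.2244, Z=3997410.5448
→ geod (Bowring, a=6378137.000): φ=39.04854200°, λ=-99.56257700°, h=1439.6830 m

φ=39.048542°, λ=-99.562577°, h=1439.683 m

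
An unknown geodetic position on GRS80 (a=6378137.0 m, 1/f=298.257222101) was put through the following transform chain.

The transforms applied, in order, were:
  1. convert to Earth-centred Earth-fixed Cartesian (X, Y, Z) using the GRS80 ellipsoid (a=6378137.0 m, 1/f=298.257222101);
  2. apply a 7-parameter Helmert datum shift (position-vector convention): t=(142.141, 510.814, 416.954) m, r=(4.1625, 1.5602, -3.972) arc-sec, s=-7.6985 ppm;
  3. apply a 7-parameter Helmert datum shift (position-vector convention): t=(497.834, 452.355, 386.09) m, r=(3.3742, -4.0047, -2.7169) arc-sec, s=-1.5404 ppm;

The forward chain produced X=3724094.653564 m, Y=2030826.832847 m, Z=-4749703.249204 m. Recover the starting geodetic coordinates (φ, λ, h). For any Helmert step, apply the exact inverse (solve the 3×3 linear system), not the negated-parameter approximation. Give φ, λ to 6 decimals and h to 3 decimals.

start: X=3724094.6536, Y=2030826.8328, Z=-4749703.2492 m
→ Helmert⁻¹: X=3723483.5851, Y=2030348.9442, Z=-4750202.1626
→ Helmert⁻¹: X=3723366.9548, Y=2029829.5869, Z=-4750668.4884
→ geod (Bowring, a=6378137.000): φ=-48.43715400°, λ=28.59743800°, h=1876.9820 m

φ=-48.437154°, λ=28.597438°, h=1876.982 m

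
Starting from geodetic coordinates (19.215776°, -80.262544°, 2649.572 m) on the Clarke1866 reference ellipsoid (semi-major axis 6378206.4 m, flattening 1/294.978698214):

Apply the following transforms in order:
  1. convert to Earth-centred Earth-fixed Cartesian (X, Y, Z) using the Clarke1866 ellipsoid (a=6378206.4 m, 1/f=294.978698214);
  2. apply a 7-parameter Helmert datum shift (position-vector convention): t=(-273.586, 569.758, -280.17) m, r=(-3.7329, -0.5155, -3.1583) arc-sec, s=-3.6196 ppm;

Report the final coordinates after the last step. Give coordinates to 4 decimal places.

start: φ=19.215776°, λ=-80.262544°, h=2649.572 m
→ ECEF (a=6378206.400, f=1/294.978698214): X=1019463.8291, Y=-5940722.4083, Z=2086665.6062
→ Helmert 7p (PV): X=1019090.3748, Y=-5940108.9936, Z=2086487.9436

X=1019090.3748 m, Y=-5940108.9936 m, Z=2086487.9436 m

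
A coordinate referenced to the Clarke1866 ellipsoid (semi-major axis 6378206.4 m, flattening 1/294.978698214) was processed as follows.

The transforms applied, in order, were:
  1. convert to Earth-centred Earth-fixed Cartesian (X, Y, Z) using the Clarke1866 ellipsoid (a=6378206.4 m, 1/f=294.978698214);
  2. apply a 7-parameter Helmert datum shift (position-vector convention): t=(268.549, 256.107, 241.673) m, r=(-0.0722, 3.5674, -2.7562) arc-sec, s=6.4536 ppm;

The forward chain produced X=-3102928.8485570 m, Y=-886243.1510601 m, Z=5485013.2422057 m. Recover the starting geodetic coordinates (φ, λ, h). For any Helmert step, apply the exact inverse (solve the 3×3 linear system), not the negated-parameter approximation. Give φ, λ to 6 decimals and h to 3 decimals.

φ=59.695479°, λ=-164.056463°, h=1672.752 m

start: X=-3102928.8486, Y=-886243.1511, Z=5485013.2422 m
→ Helmert⁻¹: X=-3103260.3835, Y=-886536.9239, Z=5484682.1909
→ geod (Bowring, a=6378206.400): φ=59.69547900°, λ=-164.05646300°, h=1672.7520 m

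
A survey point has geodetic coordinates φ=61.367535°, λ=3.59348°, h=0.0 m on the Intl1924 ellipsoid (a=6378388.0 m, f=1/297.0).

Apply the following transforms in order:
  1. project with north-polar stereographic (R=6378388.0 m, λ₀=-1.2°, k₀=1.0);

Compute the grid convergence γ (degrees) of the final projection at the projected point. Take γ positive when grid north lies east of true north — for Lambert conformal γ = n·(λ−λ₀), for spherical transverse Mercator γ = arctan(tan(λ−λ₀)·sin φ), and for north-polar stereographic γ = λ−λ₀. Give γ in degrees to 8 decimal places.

start: φ=61.367535°, λ=3.593480°, h=0.000 m
→ into stereo (λ₀=-1.2°): φ=61.36753500°, λ−λ₀=4.79348000°
convergence γ = 4.79348000°

4.79348000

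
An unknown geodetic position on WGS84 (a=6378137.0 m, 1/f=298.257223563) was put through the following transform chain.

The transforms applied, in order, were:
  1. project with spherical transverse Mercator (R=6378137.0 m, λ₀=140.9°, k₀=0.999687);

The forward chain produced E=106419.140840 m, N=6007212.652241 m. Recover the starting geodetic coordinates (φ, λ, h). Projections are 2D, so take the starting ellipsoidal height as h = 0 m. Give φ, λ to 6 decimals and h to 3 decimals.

φ=53.969632°, λ=142.525800°, h=0.000 m

start: E=106419.1408, N=6007212.6522 m
→ tm⁻¹: φ=53.96963200°, λ=142.52580000°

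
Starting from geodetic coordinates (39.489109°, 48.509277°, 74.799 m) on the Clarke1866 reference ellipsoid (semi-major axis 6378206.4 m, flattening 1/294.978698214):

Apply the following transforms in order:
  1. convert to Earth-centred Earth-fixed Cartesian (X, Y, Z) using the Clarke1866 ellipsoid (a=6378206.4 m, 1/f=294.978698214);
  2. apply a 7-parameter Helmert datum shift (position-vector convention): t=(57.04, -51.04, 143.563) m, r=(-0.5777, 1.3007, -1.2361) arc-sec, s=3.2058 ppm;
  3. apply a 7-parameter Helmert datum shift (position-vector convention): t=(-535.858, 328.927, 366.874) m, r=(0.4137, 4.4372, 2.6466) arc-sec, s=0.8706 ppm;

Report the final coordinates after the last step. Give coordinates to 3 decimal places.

X=3265184.272 m, Y=3692570.240 m, Z=4034654.054 m

start: φ=39.489109°, λ=48.509277°, h=74.799 m
→ ECEF (a=6378206.400, f=1/294.978698214): X=3265562.7987, Y=3692251.7623, Z=4034220.9516
→ Helmert 7p (PV): X=3265677.8742, Y=3692204.2880, Z=4034346.5137
→ Helmert 7p (PV): X=3265184.2718, Y=3692570.2401, Z=4034654.0535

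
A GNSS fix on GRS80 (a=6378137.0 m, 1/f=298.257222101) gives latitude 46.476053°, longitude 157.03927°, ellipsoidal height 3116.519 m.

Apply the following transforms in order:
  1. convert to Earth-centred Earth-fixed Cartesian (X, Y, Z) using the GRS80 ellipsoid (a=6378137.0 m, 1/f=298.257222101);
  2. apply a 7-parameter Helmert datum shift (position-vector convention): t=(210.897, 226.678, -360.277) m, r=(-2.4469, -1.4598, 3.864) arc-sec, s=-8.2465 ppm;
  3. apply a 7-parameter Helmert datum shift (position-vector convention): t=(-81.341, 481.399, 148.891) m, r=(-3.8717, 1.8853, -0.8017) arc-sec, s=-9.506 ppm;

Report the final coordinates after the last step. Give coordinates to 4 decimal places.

X=-4053284.3847 m, Y=1718076.4952 m, Z=4603769.9962 m

start: φ=46.476053°, λ=157.039270°, h=3116.519 m
→ ECEF (a=6378137.000, f=1/298.257222101): X=-4053469.8966, Y=1717318.0566, Z=4604107.3628
→ Helmert 7p (PV): X=-4053290.3277, Y=1717509.2565, Z=4603660.0584
→ Helmert 7p (PV): X=-4053284.3847, Y=1718076.4952, Z=4603769.9962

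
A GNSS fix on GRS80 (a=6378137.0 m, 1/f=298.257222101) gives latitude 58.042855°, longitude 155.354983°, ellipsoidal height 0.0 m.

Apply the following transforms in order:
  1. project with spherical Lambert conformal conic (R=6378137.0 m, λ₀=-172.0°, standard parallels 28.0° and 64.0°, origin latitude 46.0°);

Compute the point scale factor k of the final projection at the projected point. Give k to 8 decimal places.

start: φ=58.042855°, λ=155.354983°, h=0.000 m
→ into lcc (λ₀=-172.0°): φ=58.04285500°, λ−λ₀=-32.64501700°
scale k = 0.96964191

0.96964191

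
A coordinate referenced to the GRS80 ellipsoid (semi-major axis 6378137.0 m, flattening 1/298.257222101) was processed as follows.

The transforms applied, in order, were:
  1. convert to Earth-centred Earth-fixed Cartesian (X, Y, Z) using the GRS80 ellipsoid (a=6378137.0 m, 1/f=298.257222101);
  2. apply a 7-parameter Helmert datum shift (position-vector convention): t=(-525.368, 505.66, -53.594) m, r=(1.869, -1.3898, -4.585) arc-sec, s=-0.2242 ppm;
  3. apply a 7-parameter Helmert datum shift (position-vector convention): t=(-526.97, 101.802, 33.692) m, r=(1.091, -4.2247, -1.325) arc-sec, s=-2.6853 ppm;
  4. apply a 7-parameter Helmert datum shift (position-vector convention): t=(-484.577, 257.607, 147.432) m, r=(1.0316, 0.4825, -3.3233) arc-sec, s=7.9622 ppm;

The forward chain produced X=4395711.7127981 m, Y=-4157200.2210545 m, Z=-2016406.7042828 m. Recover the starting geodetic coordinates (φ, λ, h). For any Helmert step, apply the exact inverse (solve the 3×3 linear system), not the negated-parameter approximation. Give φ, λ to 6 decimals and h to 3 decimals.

start: X=4395711.7128, Y=-4157200.2211, Z=-2016406.7043 m
→ Helmert⁻¹: X=4396232.9864, Y=-4157363.9798, Z=-2016507.0040
→ Helmert⁻¹: X=4396757.1655, Y=-4157459.3685, Z=-2016614.1750
→ Helmert⁻¹: X=4397362.3564, Y=-4157886.4854, Z=-2016552.9870
→ geod (Bowring, a=6378137.000): φ=-18.54442000°, λ=-43.39661300°, h=2983.1870 m

φ=-18.544420°, λ=-43.396613°, h=2983.187 m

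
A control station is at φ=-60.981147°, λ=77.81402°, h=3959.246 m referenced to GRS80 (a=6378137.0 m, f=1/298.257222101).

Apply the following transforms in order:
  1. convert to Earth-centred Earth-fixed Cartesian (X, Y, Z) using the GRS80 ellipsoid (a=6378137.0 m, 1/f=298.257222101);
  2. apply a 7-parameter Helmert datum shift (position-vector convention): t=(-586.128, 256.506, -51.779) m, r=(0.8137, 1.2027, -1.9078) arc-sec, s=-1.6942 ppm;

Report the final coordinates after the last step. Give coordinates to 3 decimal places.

X=654594.537 m, Y=3034217.076 m, Z=-5557820.249 m

start: φ=-60.981147°, λ=77.814020°, h=3959.246 m
→ ECEF (a=6378137.000, f=1/298.257222101): X=655186.1198, Y=3033949.8455, Z=-5557786.0346
→ Helmert 7p (PV): X=654594.5370, Y=3034217.0764, Z=-5557820.2492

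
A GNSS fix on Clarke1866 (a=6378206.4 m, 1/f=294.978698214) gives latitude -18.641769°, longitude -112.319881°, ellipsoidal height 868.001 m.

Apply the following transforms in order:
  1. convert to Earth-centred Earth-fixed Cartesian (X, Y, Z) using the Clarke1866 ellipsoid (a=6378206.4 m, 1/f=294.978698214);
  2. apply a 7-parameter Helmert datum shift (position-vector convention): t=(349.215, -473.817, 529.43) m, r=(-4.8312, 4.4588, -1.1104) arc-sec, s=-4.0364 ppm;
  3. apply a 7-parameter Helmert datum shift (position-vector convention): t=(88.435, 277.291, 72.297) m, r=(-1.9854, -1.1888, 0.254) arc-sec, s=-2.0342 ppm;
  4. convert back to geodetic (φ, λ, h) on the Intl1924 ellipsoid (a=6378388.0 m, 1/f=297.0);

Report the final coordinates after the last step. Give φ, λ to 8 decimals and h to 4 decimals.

φ=-18.63366630°, λ=-112.31561594°, h=454.7872 m

start: φ=-18.641769°, λ=-112.319881°, h=868.001 m
→ ECEF (a=6378206.400, f=1/294.978698214): X=-2296319.3619, Y=-5593476.0089, Z=-2025972.8126
→ Helmert 7p (PV): X=-2296034.7847, Y=-5593962.3393, Z=-2025254.5543
→ Helmert 7p (PV): X=-2295923.1181, Y=-5593695.9905, Z=-2025137.5261
→ geod (Bowring, a=6378388.000): φ=-18.63366630°, λ=-112.31561594°, h=454.7872 m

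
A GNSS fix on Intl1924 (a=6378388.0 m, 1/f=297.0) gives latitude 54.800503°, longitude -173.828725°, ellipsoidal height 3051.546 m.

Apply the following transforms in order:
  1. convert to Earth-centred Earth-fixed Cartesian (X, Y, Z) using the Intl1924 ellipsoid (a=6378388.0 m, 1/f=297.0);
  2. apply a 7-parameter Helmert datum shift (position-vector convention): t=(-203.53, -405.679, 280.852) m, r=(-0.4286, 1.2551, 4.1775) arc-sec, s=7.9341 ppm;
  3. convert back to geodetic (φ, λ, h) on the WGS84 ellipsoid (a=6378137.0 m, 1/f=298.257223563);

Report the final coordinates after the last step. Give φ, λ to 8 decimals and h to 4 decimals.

start: φ=54.800503°, λ=-173.828725°, h=3051.546 m
→ ECEF (a=6378388.000, f=1/297.0): X=-3665337.7770, Y=-396323.9185, Z=5191212.9018
→ Helmert 7p (PV): X=-3665530.7731, Y=-396796.1900, Z=5191558.0683
→ geod (Bowring, a=6378137.000): φ=54.79973530°, λ=-173.82175076°, h=3663.5415 m

φ=54.79973530°, λ=-173.82175076°, h=3663.5415 m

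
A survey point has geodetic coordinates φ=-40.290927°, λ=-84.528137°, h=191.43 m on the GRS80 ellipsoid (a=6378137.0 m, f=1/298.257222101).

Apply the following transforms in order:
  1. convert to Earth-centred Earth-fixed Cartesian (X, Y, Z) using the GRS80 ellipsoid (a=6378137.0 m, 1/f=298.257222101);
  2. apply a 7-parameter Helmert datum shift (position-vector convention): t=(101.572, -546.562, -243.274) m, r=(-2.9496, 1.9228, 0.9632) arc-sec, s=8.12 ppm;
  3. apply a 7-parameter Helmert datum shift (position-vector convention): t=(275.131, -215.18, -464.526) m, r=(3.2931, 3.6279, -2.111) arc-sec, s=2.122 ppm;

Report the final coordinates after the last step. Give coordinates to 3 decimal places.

X=464825.479 m, Y=-4850632.462 m, Z=-4103573.088 m

start: φ=-40.290927°, λ=-84.528137°, h=191.430 m
→ ECEF (a=6378137.000, f=1/298.257222101): X=464581.4252, Y=-4849825.2965, Z=-4102802.6761
→ Helmert 7p (PV): X=464671.1705, Y=-4850467.7404, Z=-4103014.2423
→ Helmert 7p (PV): X=464825.4795, Y=-4850632.4623, Z=-4103573.0876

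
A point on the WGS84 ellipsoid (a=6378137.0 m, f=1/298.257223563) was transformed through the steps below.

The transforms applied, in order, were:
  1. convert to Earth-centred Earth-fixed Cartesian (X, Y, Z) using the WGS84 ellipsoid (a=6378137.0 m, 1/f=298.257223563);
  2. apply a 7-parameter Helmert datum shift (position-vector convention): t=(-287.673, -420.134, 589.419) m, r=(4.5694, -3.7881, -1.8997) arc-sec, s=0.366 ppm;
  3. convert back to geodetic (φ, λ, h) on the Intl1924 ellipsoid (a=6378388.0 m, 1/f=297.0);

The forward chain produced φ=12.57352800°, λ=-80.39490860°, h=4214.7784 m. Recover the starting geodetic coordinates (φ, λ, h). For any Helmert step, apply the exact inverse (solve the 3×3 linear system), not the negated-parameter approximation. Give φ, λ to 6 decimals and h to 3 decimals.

φ=12.569784°, λ=-80.390851°, h=3973.555 m

start: φ=12.573528°, λ=-80.394909°, h=4214.778 m
→ ECEF (a=6378388.000, f=1/297.0): X=1039602.5034, Y=-6143179.1848, Z=1380328.7623
→ Helmert⁻¹: X=1039971.7116, Y=-6142716.6564, Z=1379855.8191
→ geod (Bowring, a=6378137.000): φ=12.56978400°, λ=-80.39085100°, h=3973.5550 m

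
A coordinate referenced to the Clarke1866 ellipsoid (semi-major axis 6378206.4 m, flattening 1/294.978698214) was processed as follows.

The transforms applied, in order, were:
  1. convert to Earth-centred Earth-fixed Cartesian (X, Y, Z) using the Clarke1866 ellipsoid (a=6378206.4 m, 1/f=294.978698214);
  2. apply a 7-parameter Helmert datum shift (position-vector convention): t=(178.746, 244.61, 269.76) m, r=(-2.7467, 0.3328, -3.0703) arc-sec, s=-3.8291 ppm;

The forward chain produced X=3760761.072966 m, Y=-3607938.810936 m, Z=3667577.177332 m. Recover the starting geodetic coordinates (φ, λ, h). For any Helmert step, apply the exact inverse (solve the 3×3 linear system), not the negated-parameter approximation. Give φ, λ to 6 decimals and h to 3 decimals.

start: X=3760761.0730, Y=-3607938.8109, Z=3667577.1773 m
→ Helmert⁻¹: X=3760644.5184, Y=-3608190.0939, Z=3667279.4795
→ geod (Bowring, a=6378206.400): φ=35.31609400°, λ=-43.81477200°, h=1609.4350 m

φ=35.316094°, λ=-43.814772°, h=1609.435 m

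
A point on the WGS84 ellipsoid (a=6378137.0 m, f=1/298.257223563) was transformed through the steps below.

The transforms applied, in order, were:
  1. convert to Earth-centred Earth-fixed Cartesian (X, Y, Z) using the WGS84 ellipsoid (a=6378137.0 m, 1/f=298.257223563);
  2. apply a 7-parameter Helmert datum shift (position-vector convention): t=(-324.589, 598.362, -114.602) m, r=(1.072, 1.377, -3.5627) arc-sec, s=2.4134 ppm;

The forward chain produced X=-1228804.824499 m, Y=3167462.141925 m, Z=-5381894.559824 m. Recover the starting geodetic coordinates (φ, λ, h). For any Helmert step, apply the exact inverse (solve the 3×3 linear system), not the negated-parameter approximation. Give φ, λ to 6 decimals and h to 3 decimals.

start: X=-1228804.8245, Y=3167462.1419, Z=-5381894.5598 m
→ Helmert⁻¹: X=-1228496.0410, Y=3166806.9476, Z=-5381791.6293
→ geod (Bowring, a=6378137.000): φ=-57.91514700°, λ=111.20271400°, h=1260.4450 m

φ=-57.915147°, λ=111.202714°, h=1260.445 m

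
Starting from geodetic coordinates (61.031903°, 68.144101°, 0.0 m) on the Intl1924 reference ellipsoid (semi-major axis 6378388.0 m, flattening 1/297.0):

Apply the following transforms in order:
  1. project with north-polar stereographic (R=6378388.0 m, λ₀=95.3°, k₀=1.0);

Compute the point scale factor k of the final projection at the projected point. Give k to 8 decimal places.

1.06672952

start: φ=61.031903°, λ=68.144101°, h=0.000 m
→ into stereo (λ₀=95.3°): φ=61.03190300°, λ−λ₀=-27.15589900°
scale k = 1.06672952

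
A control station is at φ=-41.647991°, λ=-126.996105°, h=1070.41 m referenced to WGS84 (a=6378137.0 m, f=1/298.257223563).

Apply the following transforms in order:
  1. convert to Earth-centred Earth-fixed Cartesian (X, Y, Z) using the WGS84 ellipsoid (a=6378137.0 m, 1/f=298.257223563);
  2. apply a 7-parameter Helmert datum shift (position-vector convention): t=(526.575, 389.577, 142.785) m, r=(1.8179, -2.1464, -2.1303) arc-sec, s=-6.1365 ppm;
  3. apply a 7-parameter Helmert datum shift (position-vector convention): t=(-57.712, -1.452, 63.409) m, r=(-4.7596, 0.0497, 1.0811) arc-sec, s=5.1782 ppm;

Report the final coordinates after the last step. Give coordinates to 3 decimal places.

X=-2872232.889 m, Y=-3812431.788 m, Z=-4216944.424 m

start: φ=-41.647991°, λ=-126.996105°, h=1070.410 m
→ ECEF (a=6378137.000, f=1/298.257223563): X=-2872727.9794, Y=-3812778.0419, Z=-4217179.8254
→ Helmert 7p (PV): X=-2872179.2701, Y=-3812298.2309, Z=-4217074.6587
→ Helmert 7p (PV): X=-2872232.8894, Y=-3812431.7881, Z=-4216944.4245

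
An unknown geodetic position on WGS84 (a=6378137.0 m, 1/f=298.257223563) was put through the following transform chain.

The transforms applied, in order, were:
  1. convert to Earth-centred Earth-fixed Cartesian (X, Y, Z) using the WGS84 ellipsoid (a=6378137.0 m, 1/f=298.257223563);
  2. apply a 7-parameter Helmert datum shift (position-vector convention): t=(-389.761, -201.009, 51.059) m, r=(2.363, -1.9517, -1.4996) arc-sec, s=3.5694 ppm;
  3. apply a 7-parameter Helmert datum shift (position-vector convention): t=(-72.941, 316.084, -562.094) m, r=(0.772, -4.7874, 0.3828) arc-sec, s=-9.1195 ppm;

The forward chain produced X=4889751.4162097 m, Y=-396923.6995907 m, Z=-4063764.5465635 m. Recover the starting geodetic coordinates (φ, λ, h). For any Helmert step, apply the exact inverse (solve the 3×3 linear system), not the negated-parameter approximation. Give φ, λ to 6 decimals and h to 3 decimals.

start: X=4889751.4162, Y=-396923.6996, Z=-4063764.5466 m
→ Helmert⁻¹: X=4889773.9028, Y=-397267.6892, Z=-4063351.5119
→ Helmert⁻¹: X=4890110.6472, Y=-397076.2617, Z=-4063429.7888
→ geod (Bowring, a=6378137.000): φ=-39.82146300°, λ=-4.64222400°, h=1014.5490 m

φ=-39.821463°, λ=-4.642224°, h=1014.549 m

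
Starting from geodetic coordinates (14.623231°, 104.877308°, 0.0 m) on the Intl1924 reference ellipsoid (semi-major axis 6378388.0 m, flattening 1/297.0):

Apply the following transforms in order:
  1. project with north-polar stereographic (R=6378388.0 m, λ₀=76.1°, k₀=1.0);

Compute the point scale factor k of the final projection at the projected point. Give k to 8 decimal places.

1.59685521

start: φ=14.623231°, λ=104.877308°, h=0.000 m
→ into stereo (λ₀=76.1°): φ=14.62323100°, λ−λ₀=28.77730800°
scale k = 1.59685521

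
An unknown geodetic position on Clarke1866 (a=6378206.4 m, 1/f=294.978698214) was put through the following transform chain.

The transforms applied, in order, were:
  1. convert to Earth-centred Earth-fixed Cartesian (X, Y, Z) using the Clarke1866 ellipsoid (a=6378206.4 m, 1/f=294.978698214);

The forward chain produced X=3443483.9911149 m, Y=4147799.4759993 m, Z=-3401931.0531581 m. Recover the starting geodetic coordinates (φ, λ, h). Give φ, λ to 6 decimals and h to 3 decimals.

start: X=3443483.9911, Y=4147799.4760, Z=-3401931.0532 m
→ geod (Bowring, a=6378206.400): φ=-32.42980400°, λ=50.30069900°, h=2529.7910 m

φ=-32.429804°, λ=50.300699°, h=2529.791 m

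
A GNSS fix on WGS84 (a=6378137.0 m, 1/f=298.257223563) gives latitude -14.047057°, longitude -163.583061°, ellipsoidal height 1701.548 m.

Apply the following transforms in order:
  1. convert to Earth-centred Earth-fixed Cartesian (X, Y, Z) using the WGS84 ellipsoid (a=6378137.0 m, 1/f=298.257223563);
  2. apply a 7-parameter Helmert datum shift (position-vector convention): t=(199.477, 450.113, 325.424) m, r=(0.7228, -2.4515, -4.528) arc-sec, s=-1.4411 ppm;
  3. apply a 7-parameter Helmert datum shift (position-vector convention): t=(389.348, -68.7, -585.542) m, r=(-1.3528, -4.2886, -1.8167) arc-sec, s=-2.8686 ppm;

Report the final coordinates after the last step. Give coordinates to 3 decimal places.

start: φ=-14.047057°, λ=-163.583061°, h=1701.548 m
→ ECEF (a=6378137.000, f=1/298.257223563): X=-5937905.9422, Y=-1749528.4773, Z=-1538446.0213
→ Helmert 7p (PV): X=-5937718.0296, Y=-1748940.1011, Z=-1538195.0841
→ Helmert 7p (PV): X=-5937295.0709, Y=-1748961.5754, Z=-1538888.1981

X=-5937295.071 m, Y=-1748961.575 m, Z=-1538888.198 m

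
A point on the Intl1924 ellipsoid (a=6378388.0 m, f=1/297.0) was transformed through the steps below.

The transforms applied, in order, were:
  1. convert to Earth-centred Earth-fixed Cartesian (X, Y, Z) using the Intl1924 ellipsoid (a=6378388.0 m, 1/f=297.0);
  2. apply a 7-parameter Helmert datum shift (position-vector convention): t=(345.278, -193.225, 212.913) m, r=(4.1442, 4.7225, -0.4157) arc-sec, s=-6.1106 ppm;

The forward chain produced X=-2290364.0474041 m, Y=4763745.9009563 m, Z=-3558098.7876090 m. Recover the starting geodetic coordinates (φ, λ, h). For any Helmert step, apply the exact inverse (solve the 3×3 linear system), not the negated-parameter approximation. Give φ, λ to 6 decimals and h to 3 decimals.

φ=-34.127311°, λ=115.679929°, h=502.241 m

start: X=-2290364.0474, Y=4763745.9010, Z=-3558098.7876 m
→ Helmert⁻¹: X=-2290651.4515, Y=4763892.1244, Z=-3558481.6038
→ geod (Bowring, a=6378388.000): φ=-34.12731100°, λ=115.67992900°, h=502.2410 m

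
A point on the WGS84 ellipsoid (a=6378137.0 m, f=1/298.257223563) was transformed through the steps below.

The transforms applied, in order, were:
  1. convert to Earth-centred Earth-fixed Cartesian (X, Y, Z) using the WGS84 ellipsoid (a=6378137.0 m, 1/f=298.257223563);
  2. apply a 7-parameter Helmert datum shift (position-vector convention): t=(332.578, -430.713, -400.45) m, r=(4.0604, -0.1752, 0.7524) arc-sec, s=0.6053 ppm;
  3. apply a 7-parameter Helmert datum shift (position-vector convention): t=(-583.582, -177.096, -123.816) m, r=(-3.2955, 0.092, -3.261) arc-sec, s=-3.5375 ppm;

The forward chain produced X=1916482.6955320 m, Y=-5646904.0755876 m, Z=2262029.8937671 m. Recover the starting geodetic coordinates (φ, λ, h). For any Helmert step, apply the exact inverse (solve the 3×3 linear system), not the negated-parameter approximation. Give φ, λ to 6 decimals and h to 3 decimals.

start: X=1916482.6955, Y=-5646904.0756, Z=2262029.8938 m
→ Helmert⁻¹: X=1917161.3241, Y=-5646752.7863, Z=2262072.3489
→ Helmert⁻¹: X=1916808.9115, Y=-5646281.1078, Z=2262580.9505
→ geod (Bowring, a=6378137.000): φ=20.90723900°, λ=-71.24859200°, h=2177.1600 m

φ=20.907239°, λ=-71.248592°, h=2177.160 m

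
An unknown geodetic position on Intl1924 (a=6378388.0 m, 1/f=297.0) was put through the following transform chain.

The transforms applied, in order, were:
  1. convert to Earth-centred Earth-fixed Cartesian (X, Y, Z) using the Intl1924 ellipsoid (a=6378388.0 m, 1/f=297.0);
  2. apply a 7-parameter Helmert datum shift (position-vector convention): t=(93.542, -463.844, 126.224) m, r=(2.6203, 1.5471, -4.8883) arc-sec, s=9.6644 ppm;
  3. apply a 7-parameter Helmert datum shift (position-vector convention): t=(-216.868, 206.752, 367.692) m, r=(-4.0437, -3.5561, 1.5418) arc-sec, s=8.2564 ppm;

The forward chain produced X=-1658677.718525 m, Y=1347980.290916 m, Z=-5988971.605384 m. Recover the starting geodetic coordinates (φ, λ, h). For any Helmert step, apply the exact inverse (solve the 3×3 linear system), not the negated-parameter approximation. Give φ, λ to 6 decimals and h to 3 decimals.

start: X=-1658677.7185, Y=1347980.2909, Z=-5988971.6054 m
→ Helmert⁻¹: X=-1658540.3396, Y=1347892.2240, Z=-5989234.8288
→ Helmert⁻¹: X=-1658604.8806, Y=1348227.6437, Z=-5989332.7375
→ geod (Bowring, a=6378388.000): φ=-70.48176400°, λ=140.89342600°, h=-19.5690 m

φ=-70.481764°, λ=140.893426°, h=-19.569 m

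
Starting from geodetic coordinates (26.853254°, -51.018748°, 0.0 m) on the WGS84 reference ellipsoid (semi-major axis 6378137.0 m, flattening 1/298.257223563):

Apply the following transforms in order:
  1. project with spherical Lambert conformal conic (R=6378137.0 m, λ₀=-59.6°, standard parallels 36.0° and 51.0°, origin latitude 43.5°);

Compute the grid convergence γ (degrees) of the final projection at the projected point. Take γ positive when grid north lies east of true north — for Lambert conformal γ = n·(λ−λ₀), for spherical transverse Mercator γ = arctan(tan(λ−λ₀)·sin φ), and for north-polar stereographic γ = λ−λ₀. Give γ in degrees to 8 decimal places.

start: φ=26.853254°, λ=-51.018748°, h=0.000 m
→ into lcc (λ₀=-59.6°): φ=26.85325400°, λ−λ₀=8.58125200°
convergence γ = 5.92399582°

5.92399582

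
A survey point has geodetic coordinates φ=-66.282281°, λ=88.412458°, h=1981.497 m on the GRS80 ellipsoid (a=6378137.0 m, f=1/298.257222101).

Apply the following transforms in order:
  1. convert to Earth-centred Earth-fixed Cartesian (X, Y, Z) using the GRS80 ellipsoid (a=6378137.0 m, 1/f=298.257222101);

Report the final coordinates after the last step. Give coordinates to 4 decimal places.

start: φ=-66.282281°, λ=88.412458°, h=1981.497 m
→ ECEF (a=6378137.000, f=1/298.257222101): X=71297.2468, Y=2572521.4728, Z=-5818493.6601

X=71297.2468 m, Y=2572521.4728 m, Z=-5818493.6601 m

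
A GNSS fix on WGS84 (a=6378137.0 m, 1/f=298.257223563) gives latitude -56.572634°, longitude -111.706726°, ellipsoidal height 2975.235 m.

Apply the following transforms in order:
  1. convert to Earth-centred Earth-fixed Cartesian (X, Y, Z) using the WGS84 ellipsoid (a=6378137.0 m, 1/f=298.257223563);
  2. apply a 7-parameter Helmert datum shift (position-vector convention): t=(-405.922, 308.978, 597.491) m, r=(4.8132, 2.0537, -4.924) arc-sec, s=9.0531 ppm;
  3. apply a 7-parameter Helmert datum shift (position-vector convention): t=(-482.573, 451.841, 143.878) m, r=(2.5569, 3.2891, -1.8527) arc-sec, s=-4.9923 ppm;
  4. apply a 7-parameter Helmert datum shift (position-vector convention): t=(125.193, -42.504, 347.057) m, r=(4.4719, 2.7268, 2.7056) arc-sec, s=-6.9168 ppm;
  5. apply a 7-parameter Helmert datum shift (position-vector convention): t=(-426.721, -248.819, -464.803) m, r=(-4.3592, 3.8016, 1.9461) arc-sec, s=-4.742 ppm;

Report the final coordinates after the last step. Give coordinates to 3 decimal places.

start: φ=-56.572634°, λ=-111.706726°, h=2975.235 m
→ ECEF (a=6378137.000, f=1/298.257223563): X=-1303166.2339, Y=-3273593.4803, Z=-5302315.3227
→ Helmert 7p (PV): X=-1303714.8959, Y=-3273159.2978, Z=-5301829.2490
→ Helmert 7p (PV): X=-1304304.9027, Y=-3272613.6839, Z=-5301678.6883
→ Helmert 7p (PV): X=-1304197.8483, Y=-3272535.7188, Z=-5301348.6690
→ Helmert 7p (PV): X=-1304685.2157, Y=-3272893.3626, Z=-5301695.1345

X=-1304685.216 m, Y=-3272893.363 m, Z=-5301695.134 m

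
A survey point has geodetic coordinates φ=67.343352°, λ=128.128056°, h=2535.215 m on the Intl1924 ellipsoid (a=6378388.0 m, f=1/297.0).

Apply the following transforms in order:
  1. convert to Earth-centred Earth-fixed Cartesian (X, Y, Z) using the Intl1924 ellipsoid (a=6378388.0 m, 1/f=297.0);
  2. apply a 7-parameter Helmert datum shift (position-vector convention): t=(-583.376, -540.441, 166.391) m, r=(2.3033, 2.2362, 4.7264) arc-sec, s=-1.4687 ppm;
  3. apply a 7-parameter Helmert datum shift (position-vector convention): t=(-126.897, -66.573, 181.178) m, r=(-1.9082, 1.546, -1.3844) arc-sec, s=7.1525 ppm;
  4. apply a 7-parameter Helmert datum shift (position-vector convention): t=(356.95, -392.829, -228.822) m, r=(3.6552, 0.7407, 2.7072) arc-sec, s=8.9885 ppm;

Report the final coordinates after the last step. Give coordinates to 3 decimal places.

start: φ=67.343352°, λ=128.128056°, h=2535.215 m
→ ECEF (a=6378388.000, f=1/297.0): X=-1521971.3585, Y=1939085.8049, Z=5865743.8925
→ Helmert 7p (PV): X=-1522533.3390, Y=1938442.1402, Z=5865939.8220
→ Helmert 7p (PV): X=-1522614.1487, Y=1938453.9183, Z=5866156.4348
→ Helmert 7p (PV): X=-1522275.2612, Y=1937954.5743, Z=5866020.1600

X=-1522275.261 m, Y=1937954.574 m, Z=5866020.160 m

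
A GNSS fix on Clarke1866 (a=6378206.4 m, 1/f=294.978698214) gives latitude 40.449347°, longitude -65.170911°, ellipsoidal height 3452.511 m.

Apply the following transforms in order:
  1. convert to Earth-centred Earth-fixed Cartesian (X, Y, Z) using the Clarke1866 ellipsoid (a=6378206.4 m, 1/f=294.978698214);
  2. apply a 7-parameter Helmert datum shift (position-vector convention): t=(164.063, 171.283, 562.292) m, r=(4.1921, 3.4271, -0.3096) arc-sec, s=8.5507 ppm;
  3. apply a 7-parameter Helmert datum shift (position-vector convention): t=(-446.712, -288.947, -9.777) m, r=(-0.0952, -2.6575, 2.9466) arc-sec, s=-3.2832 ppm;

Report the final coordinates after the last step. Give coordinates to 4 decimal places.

start: φ=40.449347°, λ=-65.170911°, h=3452.511 m
→ ECEF (a=6378206.400, f=1/294.978698214): X=2042138.2999, Y=-4413705.8123, Z=4118122.6355
→ Helmert 7p (PV): X=2042381.6230, Y=-4413659.0317, Z=4118596.5054
→ Helmert 7p (PV): X=2041938.1932, Y=-4413902.4105, Z=4118601.5571

X=2041938.1932 m, Y=-4413902.4105 m, Z=4118601.5571 m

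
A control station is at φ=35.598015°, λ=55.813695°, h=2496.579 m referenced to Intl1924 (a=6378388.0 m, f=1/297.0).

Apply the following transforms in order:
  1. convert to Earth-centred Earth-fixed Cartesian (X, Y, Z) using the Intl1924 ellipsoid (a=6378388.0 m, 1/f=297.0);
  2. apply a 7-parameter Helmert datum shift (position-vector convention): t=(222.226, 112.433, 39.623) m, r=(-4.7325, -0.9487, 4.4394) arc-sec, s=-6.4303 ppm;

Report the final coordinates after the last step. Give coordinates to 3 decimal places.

X=2918723.632 m, Y=4297074.331 m, Z=3693457.770 m

start: φ=35.598015°, λ=55.813695°, h=2496.579 m
→ ECEF (a=6378388.000, f=1/297.0): X=2918629.6416, Y=4296841.9686, Z=3693527.0585
→ Helmert 7p (PV): X=2918723.6324, Y=4297074.3314, Z=3693457.7697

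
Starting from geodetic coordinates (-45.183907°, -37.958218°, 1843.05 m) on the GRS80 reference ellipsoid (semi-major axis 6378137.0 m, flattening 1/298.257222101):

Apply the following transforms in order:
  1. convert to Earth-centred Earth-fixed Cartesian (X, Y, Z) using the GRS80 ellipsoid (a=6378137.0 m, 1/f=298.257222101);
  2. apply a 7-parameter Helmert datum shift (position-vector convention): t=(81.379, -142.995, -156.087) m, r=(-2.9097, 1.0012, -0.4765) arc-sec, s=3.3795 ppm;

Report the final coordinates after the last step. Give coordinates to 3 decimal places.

X=3551613.734 m, Y=-2770829.535 m, Z=-4503234.079 m

start: φ=-45.183907°, λ=-37.958218°, h=1843.050 m
→ ECEF (a=6378137.000, f=1/298.257222101): X=3551548.6109, Y=-2770605.4490, Z=-4503084.6191
→ Helmert 7p (PV): X=3551613.7340, Y=-2770829.5354, Z=-4503234.0794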